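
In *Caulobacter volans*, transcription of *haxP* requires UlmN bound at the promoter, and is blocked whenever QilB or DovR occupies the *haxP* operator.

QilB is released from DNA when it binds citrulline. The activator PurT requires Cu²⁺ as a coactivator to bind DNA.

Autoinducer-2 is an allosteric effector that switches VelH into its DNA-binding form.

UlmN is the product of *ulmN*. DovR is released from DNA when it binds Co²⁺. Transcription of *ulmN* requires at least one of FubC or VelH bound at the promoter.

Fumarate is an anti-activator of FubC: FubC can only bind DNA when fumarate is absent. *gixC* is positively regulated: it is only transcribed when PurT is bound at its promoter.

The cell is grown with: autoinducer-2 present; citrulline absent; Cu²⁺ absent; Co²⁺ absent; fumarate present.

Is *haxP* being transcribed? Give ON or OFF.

Citrulline is absent, so QilB is active.
Co²⁺ is absent, so DovR is active.
Fumarate is present, so FubC is inactive.
Autoinducer-2 is present, so VelH is active.
Activator VelH is present, so *ulmN* is transcribed.
So UlmN is produced and active.
With repressor QilB bound, *haxP* is not transcribed.

OFF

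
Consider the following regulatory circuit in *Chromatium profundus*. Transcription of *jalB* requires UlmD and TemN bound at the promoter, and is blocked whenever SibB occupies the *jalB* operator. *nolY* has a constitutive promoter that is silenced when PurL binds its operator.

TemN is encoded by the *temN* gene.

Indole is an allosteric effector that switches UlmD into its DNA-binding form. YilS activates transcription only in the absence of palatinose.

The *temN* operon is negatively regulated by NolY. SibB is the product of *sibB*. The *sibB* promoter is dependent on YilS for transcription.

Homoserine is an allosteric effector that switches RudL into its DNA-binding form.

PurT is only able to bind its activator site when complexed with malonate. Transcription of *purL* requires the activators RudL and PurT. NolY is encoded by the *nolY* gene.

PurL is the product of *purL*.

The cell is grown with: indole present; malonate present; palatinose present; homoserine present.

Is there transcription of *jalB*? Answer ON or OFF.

ON

Palatinose is present, so YilS is inactive.
Required activator YilS is absent, so *sibB* is not transcribed.
So SibB is not produced.
Indole is present, so UlmD is active.
Homoserine is present, so RudL is active.
Malonate is present, so PurT is active.
No repressor is bound and RudL and PurT are active, so *purL* is transcribed.
So PurL is produced and active.
With repressor PurL bound, *nolY* is not transcribed.
So NolY is not produced.
With no repressor bound, *temN* is transcribed.
So TemN is produced and active.
No repressor is bound and UlmD and TemN are active, so *jalB* is transcribed.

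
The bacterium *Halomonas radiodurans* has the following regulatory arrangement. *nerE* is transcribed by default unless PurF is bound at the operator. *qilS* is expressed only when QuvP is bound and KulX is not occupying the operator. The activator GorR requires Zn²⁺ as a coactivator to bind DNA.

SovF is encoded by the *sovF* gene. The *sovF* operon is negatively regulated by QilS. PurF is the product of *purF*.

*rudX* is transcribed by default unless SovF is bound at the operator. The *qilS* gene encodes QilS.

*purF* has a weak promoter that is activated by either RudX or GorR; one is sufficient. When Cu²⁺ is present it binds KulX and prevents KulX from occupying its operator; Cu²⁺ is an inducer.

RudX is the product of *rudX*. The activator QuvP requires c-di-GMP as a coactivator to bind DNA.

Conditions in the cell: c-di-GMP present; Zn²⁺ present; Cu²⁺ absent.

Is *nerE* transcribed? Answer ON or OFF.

OFF

c-di-GMP is present, so QuvP is active.
Cu²⁺ is absent, so KulX is active.
With repressor KulX bound, *qilS* is not transcribed.
So QilS is not produced.
With no repressor bound, *sovF* is transcribed.
So SovF is produced and active.
With repressor SovF bound, *rudX* is not transcribed.
So RudX is not produced.
Zn²⁺ is present, so GorR is active.
Activator GorR is present, so *purF* is transcribed.
So PurF is produced and active.
With repressor PurF bound, *nerE* is not transcribed.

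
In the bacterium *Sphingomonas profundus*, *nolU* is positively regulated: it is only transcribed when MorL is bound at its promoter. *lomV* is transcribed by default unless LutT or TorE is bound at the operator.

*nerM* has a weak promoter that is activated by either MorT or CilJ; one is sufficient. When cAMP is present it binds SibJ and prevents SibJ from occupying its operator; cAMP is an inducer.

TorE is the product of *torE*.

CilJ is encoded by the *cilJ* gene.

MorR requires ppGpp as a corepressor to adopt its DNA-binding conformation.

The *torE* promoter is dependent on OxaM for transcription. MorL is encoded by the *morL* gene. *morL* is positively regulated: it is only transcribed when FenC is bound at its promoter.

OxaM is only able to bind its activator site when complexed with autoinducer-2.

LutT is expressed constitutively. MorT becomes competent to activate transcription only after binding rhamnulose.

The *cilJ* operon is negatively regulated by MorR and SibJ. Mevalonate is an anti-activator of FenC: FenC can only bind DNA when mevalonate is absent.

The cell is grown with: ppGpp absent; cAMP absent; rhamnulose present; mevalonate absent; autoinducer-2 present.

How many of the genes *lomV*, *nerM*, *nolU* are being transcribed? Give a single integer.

LutT is produced constitutively and is active.
Autoinducer-2 is present, so OxaM is active.
No repressor is bound and OxaM is active, so *torE* is transcribed.
So TorE is produced and active.
With repressor LutT bound, *lomV* is not transcribed.
→ *lomV* is OFF.
Rhamnulose is present, so MorT is active.
ppGpp is absent, so MorR is inactive.
cAMP is absent, so SibJ is active.
With repressor SibJ bound, *cilJ* is not transcribed.
So CilJ is not produced.
Activator MorT is present, so *nerM* is transcribed.
→ *nerM* is ON.
Mevalonate is absent, so FenC is active.
No repressor is bound and FenC is active, so *morL* is transcribed.
So MorL is produced and active.
No repressor is bound and MorL is active, so *nolU* is transcribed.
→ *nolU* is ON.
2 of the 3 genes are transcribed.

2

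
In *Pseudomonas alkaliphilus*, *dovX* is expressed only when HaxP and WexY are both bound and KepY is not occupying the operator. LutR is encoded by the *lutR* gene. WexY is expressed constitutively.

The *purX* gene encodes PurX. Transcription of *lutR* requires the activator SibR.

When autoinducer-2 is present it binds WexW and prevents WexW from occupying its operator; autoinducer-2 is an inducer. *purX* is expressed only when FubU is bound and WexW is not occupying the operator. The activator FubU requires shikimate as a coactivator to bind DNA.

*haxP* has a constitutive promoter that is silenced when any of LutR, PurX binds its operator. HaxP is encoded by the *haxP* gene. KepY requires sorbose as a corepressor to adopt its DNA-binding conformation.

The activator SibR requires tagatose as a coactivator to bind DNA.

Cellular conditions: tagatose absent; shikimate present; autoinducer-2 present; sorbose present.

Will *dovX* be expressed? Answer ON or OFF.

Tagatose is absent, so SibR is inactive.
Required activator SibR is absent, so *lutR* is not transcribed.
So LutR is not produced.
Shikimate is present, so FubU is active.
Autoinducer-2 is present, so WexW is inactive.
No repressor is bound and FubU is active, so *purX* is transcribed.
So PurX is produced and active.
With repressor PurX bound, *haxP* is not transcribed.
So HaxP is not produced.
Sorbose is present, so KepY is active.
WexY is produced constitutively and is active.
With repressor KepY bound, *dovX* is not transcribed.

OFF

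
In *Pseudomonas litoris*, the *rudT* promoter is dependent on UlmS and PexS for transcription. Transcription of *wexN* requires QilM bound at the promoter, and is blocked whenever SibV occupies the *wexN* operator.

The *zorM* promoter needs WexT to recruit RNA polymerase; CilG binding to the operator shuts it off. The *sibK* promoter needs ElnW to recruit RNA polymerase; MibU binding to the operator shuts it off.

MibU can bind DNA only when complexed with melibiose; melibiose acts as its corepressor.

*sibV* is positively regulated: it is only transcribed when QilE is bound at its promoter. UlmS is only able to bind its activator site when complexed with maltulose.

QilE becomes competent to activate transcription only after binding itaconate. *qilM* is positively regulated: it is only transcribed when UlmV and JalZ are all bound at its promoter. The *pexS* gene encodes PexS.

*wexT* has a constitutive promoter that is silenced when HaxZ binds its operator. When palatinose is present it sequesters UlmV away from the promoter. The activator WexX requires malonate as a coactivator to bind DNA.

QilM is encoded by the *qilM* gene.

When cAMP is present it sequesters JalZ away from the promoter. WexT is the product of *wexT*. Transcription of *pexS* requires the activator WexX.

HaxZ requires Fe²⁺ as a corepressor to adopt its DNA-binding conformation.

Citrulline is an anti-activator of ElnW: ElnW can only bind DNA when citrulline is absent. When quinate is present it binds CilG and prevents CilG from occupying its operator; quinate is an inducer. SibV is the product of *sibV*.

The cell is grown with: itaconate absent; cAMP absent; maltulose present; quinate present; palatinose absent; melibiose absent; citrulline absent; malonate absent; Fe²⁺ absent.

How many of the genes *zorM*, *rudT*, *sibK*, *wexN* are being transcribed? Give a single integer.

Fe²⁺ is absent, so HaxZ is inactive.
With no repressor bound, *wexT* is transcribed.
So WexT is produced and active.
Quinate is present, so CilG is inactive.
No repressor is bound and WexT is active, so *zorM* is transcribed.
→ *zorM* is ON.
Maltulose is present, so UlmS is active.
Malonate is absent, so WexX is inactive.
Required activator WexX is absent, so *pexS* is not transcribed.
So PexS is not produced.
Required activator PexS is absent, so *rudT* is not transcribed.
→ *rudT* is OFF.
Melibiose is absent, so MibU is inactive.
Citrulline is absent, so ElnW is active.
No repressor is bound and ElnW is active, so *sibK* is transcribed.
→ *sibK* is ON.
Palatinose is absent, so UlmV is active.
cAMP is absent, so JalZ is active.
No repressor is bound and UlmV and JalZ are active, so *qilM* is transcribed.
So QilM is produced and active.
Itaconate is absent, so QilE is inactive.
Required activator QilE is absent, so *sibV* is not transcribed.
So SibV is not produced.
No repressor is bound and QilM is active, so *wexN* is transcribed.
→ *wexN* is ON.
3 of the 4 genes are transcribed.

3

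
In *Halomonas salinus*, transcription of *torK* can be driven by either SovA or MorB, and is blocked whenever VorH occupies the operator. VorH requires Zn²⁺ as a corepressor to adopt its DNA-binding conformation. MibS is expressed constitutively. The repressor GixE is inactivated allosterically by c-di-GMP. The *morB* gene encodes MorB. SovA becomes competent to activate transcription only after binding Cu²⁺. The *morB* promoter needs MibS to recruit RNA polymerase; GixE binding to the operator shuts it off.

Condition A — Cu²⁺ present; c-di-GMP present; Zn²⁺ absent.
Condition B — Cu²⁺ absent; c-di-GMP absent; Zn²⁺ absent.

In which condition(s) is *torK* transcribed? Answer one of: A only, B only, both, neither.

A only

Condition A:
Cu²⁺ is present, so SovA is active.
MibS is produced constitutively and is active.
c-di-GMP is present, so GixE is inactive.
No repressor is bound and MibS is active, so *morB* is transcribed.
So MorB is produced and active.
Zn²⁺ is absent, so VorH is inactive.
Activator SovA is present, so *torK* is transcribed.
→ *torK* is ON in A.
Condition B:
Cu²⁺ is absent, so SovA is inactive.
MibS is produced constitutively and is active.
c-di-GMP is absent, so GixE is active.
With repressor GixE bound, *morB* is not transcribed.
So MorB is not produced.
Zn²⁺ is absent, so VorH is inactive.
No activator is available at the *torK* promoter, so *torK* is not transcribed.
→ *torK* is OFF in B.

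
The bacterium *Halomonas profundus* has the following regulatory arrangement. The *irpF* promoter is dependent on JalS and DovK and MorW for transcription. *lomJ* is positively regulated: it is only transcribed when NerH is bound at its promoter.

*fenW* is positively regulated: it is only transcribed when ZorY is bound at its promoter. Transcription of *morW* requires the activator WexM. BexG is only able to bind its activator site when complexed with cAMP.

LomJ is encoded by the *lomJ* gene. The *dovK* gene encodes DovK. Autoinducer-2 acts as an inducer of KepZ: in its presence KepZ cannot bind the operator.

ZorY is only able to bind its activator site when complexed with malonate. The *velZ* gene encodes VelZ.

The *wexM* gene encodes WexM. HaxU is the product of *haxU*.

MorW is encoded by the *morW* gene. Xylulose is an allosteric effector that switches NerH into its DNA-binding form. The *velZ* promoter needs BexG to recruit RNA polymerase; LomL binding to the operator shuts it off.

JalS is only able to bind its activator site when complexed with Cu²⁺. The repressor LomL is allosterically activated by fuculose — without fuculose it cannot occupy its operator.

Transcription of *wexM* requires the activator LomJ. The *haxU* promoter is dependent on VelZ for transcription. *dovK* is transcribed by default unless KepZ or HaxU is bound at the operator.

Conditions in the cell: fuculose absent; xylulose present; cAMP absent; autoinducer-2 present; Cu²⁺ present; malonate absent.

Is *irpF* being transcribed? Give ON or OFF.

Cu²⁺ is present, so JalS is active.
Autoinducer-2 is present, so KepZ is inactive.
cAMP is absent, so BexG is inactive.
Fuculose is absent, so LomL is inactive.
Required activator BexG is absent, so *velZ* is not transcribed.
So VelZ is not produced.
Required activator VelZ is absent, so *haxU* is not transcribed.
So HaxU is not produced.
With no repressor bound, *dovK* is transcribed.
So DovK is produced and active.
Xylulose is present, so NerH is active.
No repressor is bound and NerH is active, so *lomJ* is transcribed.
So LomJ is produced and active.
No repressor is bound and LomJ is active, so *wexM* is transcribed.
So WexM is produced and active.
No repressor is bound and WexM is active, so *morW* is transcribed.
So MorW is produced and active.
No repressor is bound and JalS and DovK and MorW are active, so *irpF* is transcribed.

ON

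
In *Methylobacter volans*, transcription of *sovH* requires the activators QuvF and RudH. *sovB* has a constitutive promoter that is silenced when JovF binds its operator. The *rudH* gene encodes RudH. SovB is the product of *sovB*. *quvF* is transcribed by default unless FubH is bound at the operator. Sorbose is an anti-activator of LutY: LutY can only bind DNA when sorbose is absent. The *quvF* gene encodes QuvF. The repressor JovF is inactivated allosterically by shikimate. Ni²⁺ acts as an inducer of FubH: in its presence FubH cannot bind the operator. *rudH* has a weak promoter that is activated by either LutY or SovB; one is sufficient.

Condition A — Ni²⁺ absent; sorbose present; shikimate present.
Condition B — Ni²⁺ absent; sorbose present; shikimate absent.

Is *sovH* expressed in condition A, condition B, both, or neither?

Condition A:
Ni²⁺ is absent, so FubH is active.
With repressor FubH bound, *quvF* is not transcribed.
So QuvF is not produced.
Sorbose is present, so LutY is inactive.
Shikimate is present, so JovF is inactive.
With no repressor bound, *sovB* is transcribed.
So SovB is produced and active.
Activator SovB is present, so *rudH* is transcribed.
So RudH is produced and active.
Required activator QuvF is absent, so *sovH* is not transcribed.
→ *sovH* is OFF in A.
Condition B:
Ni²⁺ is absent, so FubH is active.
With repressor FubH bound, *quvF* is not transcribed.
So QuvF is not produced.
Sorbose is present, so LutY is inactive.
Shikimate is absent, so JovF is active.
With repressor JovF bound, *sovB* is not transcribed.
So SovB is not produced.
No activator is available at the *rudH* promoter, so *rudH* is not transcribed.
So RudH is not produced.
Required activator QuvF is absent, so *sovH* is not transcribed.
→ *sovH* is OFF in B.

neither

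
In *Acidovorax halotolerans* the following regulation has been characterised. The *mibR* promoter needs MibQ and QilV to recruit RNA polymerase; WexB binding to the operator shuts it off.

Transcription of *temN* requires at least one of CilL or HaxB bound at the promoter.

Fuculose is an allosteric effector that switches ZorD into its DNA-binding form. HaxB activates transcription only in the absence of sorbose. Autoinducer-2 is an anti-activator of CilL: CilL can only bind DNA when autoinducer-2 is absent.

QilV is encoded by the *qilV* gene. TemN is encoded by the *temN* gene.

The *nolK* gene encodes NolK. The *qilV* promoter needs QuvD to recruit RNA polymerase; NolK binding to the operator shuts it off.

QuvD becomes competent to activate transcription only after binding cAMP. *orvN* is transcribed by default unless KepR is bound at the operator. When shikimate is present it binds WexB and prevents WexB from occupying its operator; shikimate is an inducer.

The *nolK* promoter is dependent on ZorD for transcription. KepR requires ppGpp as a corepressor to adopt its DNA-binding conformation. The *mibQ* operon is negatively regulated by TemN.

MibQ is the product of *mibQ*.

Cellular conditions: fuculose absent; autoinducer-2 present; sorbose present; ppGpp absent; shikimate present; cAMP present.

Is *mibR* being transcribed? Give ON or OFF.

ON

Autoinducer-2 is present, so CilL is inactive.
Sorbose is present, so HaxB is inactive.
No activator is available at the *temN* promoter, so *temN* is not transcribed.
So TemN is not produced.
With no repressor bound, *mibQ* is transcribed.
So MibQ is produced and active.
Fuculose is absent, so ZorD is inactive.
Required activator ZorD is absent, so *nolK* is not transcribed.
So NolK is not produced.
cAMP is present, so QuvD is active.
No repressor is bound and QuvD is active, so *qilV* is transcribed.
So QilV is produced and active.
Shikimate is present, so WexB is inactive.
No repressor is bound and MibQ and QilV are active, so *mibR* is transcribed.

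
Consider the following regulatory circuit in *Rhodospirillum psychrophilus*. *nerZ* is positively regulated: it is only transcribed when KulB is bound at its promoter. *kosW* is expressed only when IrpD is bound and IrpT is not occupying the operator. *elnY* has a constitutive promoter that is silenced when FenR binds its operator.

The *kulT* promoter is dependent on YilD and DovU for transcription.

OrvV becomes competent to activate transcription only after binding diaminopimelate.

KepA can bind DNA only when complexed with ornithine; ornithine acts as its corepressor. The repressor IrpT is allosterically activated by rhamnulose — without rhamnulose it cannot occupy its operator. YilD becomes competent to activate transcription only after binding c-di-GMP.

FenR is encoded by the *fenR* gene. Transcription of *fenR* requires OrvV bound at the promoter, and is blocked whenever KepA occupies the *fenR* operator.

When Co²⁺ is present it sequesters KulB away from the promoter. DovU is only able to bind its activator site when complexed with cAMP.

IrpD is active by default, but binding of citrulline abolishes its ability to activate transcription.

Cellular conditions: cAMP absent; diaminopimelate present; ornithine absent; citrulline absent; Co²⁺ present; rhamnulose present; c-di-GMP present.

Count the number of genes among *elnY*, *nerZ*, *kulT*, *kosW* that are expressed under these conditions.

Ornithine is absent, so KepA is inactive.
Diaminopimelate is present, so OrvV is active.
No repressor is bound and OrvV is active, so *fenR* is transcribed.
So FenR is produced and active.
With repressor FenR bound, *elnY* is not transcribed.
→ *elnY* is OFF.
Co²⁺ is present, so KulB is inactive.
Required activator KulB is absent, so *nerZ* is not transcribed.
→ *nerZ* is OFF.
c-di-GMP is present, so YilD is active.
cAMP is absent, so DovU is inactive.
Required activator DovU is absent, so *kulT* is not transcribed.
→ *kulT* is OFF.
Rhamnulose is present, so IrpT is active.
Citrulline is absent, so IrpD is active.
With repressor IrpT bound, *kosW* is not transcribed.
→ *kosW* is OFF.
0 of the 4 genes are transcribed.

0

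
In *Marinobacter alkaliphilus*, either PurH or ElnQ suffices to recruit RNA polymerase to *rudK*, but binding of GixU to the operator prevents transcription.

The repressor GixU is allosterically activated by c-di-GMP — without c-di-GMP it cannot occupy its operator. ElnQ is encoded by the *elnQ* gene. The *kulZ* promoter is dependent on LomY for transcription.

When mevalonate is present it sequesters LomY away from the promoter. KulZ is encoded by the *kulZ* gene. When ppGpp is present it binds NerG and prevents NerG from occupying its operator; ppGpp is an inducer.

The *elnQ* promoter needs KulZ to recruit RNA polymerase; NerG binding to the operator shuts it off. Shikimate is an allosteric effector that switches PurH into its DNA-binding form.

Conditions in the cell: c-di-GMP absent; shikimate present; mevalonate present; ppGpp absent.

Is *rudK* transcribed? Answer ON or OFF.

c-di-GMP is absent, so GixU is inactive.
Shikimate is present, so PurH is active.
ppGpp is absent, so NerG is active.
Mevalonate is present, so LomY is inactive.
Required activator LomY is absent, so *kulZ* is not transcribed.
So KulZ is not produced.
With repressor NerG bound, *elnQ* is not transcribed.
So ElnQ is not produced.
Activator PurH is present, so *rudK* is transcribed.

ON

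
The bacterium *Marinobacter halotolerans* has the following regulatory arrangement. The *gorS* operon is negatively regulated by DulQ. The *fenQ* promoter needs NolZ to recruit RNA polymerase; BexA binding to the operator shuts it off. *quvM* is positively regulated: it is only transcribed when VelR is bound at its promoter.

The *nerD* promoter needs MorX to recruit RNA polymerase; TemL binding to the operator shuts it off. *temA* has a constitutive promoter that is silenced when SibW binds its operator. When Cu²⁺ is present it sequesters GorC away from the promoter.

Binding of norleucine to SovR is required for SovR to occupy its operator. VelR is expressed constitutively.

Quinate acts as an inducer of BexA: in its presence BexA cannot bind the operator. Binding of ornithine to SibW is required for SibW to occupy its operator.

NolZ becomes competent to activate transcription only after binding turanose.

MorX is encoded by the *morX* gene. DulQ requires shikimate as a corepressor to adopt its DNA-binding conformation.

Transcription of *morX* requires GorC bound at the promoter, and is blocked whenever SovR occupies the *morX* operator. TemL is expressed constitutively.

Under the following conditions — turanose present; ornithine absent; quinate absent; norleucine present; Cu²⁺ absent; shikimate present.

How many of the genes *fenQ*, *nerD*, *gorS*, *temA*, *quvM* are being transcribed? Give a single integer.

2

Turanose is present, so NolZ is active.
Quinate is absent, so BexA is active.
With repressor BexA bound, *fenQ* is not transcribed.
→ *fenQ* is OFF.
Norleucine is present, so SovR is active.
Cu²⁺ is absent, so GorC is active.
With repressor SovR bound, *morX* is not transcribed.
So MorX is not produced.
TemL is produced constitutively and is active.
With repressor TemL bound, *nerD* is not transcribed.
→ *nerD* is OFF.
Shikimate is present, so DulQ is active.
With repressor DulQ bound, *gorS* is not transcribed.
→ *gorS* is OFF.
Ornithine is absent, so SibW is inactive.
With no repressor bound, *temA* is transcribed.
→ *temA* is ON.
VelR is produced constitutively and is active.
No repressor is bound and VelR is active, so *quvM* is transcribed.
→ *quvM* is ON.
2 of the 5 genes are transcribed.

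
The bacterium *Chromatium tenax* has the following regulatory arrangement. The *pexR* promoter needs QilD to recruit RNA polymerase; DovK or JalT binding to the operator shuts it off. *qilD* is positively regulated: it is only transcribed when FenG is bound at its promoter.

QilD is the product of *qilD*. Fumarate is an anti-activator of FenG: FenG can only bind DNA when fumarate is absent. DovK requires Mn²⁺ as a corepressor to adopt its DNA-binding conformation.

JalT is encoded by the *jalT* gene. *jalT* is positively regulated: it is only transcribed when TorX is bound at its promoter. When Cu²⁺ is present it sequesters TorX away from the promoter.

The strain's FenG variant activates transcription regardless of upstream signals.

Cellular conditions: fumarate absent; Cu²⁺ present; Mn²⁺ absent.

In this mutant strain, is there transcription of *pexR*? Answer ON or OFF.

ON

FenG is constitutively active in this strain.
No repressor is bound and FenG is active, so *qilD* is transcribed.
So QilD is produced and active.
Mn²⁺ is absent, so DovK is inactive.
Cu²⁺ is present, so TorX is inactive.
Required activator TorX is absent, so *jalT* is not transcribed.
So JalT is not produced.
No repressor is bound and QilD is active, so *pexR* is transcribed.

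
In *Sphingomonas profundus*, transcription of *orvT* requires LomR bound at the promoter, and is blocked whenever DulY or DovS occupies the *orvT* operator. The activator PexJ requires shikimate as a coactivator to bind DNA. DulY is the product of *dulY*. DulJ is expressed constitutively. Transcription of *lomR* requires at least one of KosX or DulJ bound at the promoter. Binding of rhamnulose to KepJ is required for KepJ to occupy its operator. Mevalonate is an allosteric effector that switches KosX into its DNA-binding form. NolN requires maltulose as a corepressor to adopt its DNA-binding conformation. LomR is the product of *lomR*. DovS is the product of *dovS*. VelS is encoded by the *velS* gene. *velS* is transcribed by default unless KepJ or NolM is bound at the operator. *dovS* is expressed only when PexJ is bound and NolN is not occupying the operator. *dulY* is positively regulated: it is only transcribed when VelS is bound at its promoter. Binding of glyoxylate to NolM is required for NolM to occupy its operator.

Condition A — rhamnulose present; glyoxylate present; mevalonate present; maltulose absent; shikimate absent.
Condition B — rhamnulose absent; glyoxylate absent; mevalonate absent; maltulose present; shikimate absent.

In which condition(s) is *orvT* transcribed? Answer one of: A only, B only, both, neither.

Condition A:
Rhamnulose is present, so KepJ is active.
Glyoxylate is present, so NolM is active.
With repressor KepJ bound, *velS* is not transcribed.
So VelS is not produced.
Required activator VelS is absent, so *dulY* is not transcribed.
So DulY is not produced.
Mevalonate is present, so KosX is active.
DulJ is produced constitutively and is active.
Activator KosX is present, so *lomR* is transcribed.
So LomR is produced and active.
Maltulose is absent, so NolN is inactive.
Shikimate is absent, so PexJ is inactive.
Required activator PexJ is absent, so *dovS* is not transcribed.
So DovS is not produced.
No repressor is bound and LomR is active, so *orvT* is transcribed.
→ *orvT* is ON in A.
Condition B:
Rhamnulose is absent, so KepJ is inactive.
Glyoxylate is absent, so NolM is inactive.
With no repressor bound, *velS* is transcribed.
So VelS is produced and active.
No repressor is bound and VelS is active, so *dulY* is transcribed.
So DulY is produced and active.
Mevalonate is absent, so KosX is inactive.
DulJ is produced constitutively and is active.
Activator DulJ is present, so *lomR* is transcribed.
So LomR is produced and active.
Maltulose is present, so NolN is active.
Shikimate is absent, so PexJ is inactive.
With repressor NolN bound, *dovS* is not transcribed.
So DovS is not produced.
With repressor DulY bound, *orvT* is not transcribed.
→ *orvT* is OFF in B.

A only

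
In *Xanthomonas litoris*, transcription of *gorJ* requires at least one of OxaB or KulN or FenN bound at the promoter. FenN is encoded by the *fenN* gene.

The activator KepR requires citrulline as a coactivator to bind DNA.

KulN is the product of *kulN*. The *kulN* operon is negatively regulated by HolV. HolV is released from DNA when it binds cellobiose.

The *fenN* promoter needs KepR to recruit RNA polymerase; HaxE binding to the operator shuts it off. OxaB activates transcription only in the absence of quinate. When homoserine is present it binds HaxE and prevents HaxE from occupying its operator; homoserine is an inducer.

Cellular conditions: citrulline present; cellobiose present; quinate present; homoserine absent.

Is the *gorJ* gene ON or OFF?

Quinate is present, so OxaB is inactive.
Cellobiose is present, so HolV is inactive.
With no repressor bound, *kulN* is transcribed.
So KulN is produced and active.
Citrulline is present, so KepR is active.
Homoserine is absent, so HaxE is active.
With repressor HaxE bound, *fenN* is not transcribed.
So FenN is not produced.
Activator KulN is present, so *gorJ* is transcribed.

ON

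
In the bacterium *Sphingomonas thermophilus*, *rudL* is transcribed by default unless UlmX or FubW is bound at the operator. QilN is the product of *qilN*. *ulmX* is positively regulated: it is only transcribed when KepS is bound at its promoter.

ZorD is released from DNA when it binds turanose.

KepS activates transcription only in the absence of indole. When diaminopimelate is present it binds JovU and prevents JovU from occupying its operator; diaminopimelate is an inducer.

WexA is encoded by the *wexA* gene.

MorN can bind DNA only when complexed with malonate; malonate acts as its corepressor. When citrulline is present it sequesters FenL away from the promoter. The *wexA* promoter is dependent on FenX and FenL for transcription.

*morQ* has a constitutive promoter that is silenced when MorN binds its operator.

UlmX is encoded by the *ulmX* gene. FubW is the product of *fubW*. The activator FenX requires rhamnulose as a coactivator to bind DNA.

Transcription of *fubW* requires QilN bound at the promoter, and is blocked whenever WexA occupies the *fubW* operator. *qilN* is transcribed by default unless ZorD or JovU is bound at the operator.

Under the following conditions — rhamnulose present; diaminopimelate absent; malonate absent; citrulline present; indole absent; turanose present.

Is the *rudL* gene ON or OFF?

OFF

Indole is absent, so KepS is active.
No repressor is bound and KepS is active, so *ulmX* is transcribed.
So UlmX is produced and active.
Turanose is present, so ZorD is inactive.
Diaminopimelate is absent, so JovU is active.
With repressor JovU bound, *qilN* is not transcribed.
So QilN is not produced.
Rhamnulose is present, so FenX is active.
Citrulline is present, so FenL is inactive.
Required activator FenL is absent, so *wexA* is not transcribed.
So WexA is not produced.
Required activator QilN is absent, so *fubW* is not transcribed.
So FubW is not produced.
With repressor UlmX bound, *rudL* is not transcribed.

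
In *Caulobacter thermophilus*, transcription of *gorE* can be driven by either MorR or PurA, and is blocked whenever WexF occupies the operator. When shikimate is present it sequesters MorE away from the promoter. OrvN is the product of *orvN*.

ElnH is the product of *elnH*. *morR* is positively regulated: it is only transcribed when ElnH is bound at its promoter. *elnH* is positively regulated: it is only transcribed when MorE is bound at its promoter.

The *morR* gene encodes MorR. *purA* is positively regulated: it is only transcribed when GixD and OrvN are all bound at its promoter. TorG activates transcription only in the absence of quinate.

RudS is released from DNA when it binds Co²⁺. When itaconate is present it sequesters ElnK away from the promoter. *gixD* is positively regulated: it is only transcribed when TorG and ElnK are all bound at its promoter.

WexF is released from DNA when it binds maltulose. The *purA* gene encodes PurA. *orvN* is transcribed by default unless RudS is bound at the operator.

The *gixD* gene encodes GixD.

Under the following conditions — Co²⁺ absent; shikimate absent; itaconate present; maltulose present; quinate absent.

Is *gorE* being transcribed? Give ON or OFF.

ON

Shikimate is absent, so MorE is active.
No repressor is bound and MorE is active, so *elnH* is transcribed.
So ElnH is produced and active.
No repressor is bound and ElnH is active, so *morR* is transcribed.
So MorR is produced and active.
Maltulose is present, so WexF is inactive.
Quinate is absent, so TorG is active.
Itaconate is present, so ElnK is inactive.
Required activator ElnK is absent, so *gixD* is not transcribed.
So GixD is not produced.
Co²⁺ is absent, so RudS is active.
With repressor RudS bound, *orvN* is not transcribed.
So OrvN is not produced.
Required activator GixD is absent, so *purA* is not transcribed.
So PurA is not produced.
Activator MorR is present, so *gorE* is transcribed.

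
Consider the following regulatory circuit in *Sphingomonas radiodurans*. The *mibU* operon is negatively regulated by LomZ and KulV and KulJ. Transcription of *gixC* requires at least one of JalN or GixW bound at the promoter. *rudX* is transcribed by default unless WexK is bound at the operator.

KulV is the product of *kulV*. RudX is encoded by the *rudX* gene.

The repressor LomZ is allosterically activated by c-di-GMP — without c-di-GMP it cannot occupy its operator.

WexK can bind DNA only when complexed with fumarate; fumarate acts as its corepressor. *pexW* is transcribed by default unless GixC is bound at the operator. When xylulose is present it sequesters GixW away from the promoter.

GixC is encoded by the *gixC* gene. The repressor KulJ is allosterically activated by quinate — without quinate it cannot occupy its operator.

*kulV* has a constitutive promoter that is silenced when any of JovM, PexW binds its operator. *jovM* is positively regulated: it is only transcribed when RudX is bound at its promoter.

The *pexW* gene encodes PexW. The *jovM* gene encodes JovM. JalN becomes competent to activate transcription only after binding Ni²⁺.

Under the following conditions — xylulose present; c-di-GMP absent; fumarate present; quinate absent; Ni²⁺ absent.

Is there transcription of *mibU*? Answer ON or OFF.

c-di-GMP is absent, so LomZ is inactive.
Fumarate is present, so WexK is active.
With repressor WexK bound, *rudX* is not transcribed.
So RudX is not produced.
Required activator RudX is absent, so *jovM* is not transcribed.
So JovM is not produced.
Ni²⁺ is absent, so JalN is inactive.
Xylulose is present, so GixW is inactive.
No activator is available at the *gixC* promoter, so *gixC* is not transcribed.
So GixC is not produced.
With no repressor bound, *pexW* is transcribed.
So PexW is produced and active.
With repressor PexW bound, *kulV* is not transcribed.
So KulV is not produced.
Quinate is absent, so KulJ is inactive.
With no repressor bound, *mibU* is transcribed.

ON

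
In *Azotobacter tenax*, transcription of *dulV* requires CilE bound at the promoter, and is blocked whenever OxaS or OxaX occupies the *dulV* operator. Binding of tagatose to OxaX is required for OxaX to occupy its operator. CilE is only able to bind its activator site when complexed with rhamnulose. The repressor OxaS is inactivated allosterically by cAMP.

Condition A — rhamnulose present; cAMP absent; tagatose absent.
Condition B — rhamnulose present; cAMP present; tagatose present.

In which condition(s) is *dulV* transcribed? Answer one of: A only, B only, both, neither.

Condition A:
Rhamnulose is present, so CilE is active.
cAMP is absent, so OxaS is active.
Tagatose is absent, so OxaX is inactive.
With repressor OxaS bound, *dulV* is not transcribed.
→ *dulV* is OFF in A.
Condition B:
Rhamnulose is present, so CilE is active.
cAMP is present, so OxaS is inactive.
Tagatose is present, so OxaX is active.
With repressor OxaX bound, *dulV* is not transcribed.
→ *dulV* is OFF in B.

neither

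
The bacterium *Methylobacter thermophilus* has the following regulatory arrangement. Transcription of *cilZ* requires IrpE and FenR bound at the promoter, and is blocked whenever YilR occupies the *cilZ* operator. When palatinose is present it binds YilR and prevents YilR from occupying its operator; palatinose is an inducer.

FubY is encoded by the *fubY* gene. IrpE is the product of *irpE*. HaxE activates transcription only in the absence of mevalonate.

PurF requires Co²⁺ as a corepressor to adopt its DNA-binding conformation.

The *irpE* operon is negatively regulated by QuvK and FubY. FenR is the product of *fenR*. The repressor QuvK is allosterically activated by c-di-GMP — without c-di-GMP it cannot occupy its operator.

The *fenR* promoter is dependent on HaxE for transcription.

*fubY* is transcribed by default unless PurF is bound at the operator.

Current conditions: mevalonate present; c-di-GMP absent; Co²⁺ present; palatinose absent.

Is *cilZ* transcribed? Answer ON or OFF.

OFF

c-di-GMP is absent, so QuvK is inactive.
Co²⁺ is present, so PurF is active.
With repressor PurF bound, *fubY* is not transcribed.
So FubY is not produced.
With no repressor bound, *irpE* is transcribed.
So IrpE is produced and active.
Mevalonate is present, so HaxE is inactive.
Required activator HaxE is absent, so *fenR* is not transcribed.
So FenR is not produced.
Palatinose is absent, so YilR is active.
With repressor YilR bound, *cilZ* is not transcribed.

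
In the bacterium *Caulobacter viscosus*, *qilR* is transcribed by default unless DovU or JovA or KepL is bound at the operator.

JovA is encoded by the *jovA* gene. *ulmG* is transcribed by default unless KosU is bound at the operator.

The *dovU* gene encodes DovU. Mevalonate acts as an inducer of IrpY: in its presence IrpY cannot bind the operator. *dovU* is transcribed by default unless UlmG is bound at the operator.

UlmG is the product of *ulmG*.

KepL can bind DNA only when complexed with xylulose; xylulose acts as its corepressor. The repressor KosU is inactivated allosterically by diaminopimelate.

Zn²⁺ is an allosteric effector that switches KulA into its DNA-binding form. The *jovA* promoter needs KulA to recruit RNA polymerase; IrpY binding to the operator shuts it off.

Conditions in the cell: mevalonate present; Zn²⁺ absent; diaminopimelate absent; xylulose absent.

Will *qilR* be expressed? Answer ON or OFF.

Diaminopimelate is absent, so KosU is active.
With repressor KosU bound, *ulmG* is not transcribed.
So UlmG is not produced.
With no repressor bound, *dovU* is transcribed.
So DovU is produced and active.
Mevalonate is present, so IrpY is inactive.
Zn²⁺ is absent, so KulA is inactive.
Required activator KulA is absent, so *jovA* is not transcribed.
So JovA is not produced.
Xylulose is absent, so KepL is inactive.
With repressor DovU bound, *qilR* is not transcribed.

OFF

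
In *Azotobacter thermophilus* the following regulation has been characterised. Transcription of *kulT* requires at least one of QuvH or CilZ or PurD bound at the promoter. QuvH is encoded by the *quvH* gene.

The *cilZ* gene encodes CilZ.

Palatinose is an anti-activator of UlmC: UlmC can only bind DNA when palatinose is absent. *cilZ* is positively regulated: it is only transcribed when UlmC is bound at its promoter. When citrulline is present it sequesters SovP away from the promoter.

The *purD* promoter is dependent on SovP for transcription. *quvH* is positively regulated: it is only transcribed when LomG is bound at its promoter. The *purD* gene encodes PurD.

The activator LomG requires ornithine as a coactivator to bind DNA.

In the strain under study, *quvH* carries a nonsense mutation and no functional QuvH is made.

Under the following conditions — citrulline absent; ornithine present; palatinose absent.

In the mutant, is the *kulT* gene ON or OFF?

QuvH is non-functional in this strain, so it has no effect.
Palatinose is absent, so UlmC is active.
No repressor is bound and UlmC is active, so *cilZ* is transcribed.
So CilZ is produced and active.
Citrulline is absent, so SovP is active.
No repressor is bound and SovP is active, so *purD* is transcribed.
So PurD is produced and active.
Activator CilZ is present, so *kulT* is transcribed.

ON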